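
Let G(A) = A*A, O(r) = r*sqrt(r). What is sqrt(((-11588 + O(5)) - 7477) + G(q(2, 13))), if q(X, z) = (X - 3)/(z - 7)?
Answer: sqrt(-686339 + 180*sqrt(5))/6 ≈ 138.04*I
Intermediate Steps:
q(X, z) = (-3 + X)/(-7 + z)
O(r) = r**(3/2)
G(A) = A**2
sqrt(((-11588 + O(5)) - 7477) + G(q(2, 13))) = sqrt(((-11588 + 5**(3/2)) - 7477) + ((-3 + 2)/(-7 + 13))**2) = sqrt(((-11588 + 5*sqrt(5)) - 7477) + (-1/6)**2) = sqrt((-19065 + 5*sqrt(5)) + ((1/6)*(-1))**2) = sqrt((-19065 + 5*sqrt(5)) + (-1/6)**2) = sqrt((-19065 + 5*sqrt(5)) + 1/36) = sqrt(-686339/36 + 5*sqrt(5))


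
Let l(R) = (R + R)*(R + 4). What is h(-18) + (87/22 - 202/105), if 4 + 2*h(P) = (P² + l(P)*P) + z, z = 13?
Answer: -5044427/1155 ≈ -4367.5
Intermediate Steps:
l(R) = 2*R*(4 + R) (l(R) = (2*R)*(4 + R) = 2*R*(4 + R))
h(P) = 9/2 + P²/2 + P²*(4 + P) (h(P) = -2 + ((P² + (2*P*(4 + P))*P) + 13)/2 = -2 + ((P² + 2*P²*(4 + P)) + 13)/2 = -2 + (13 + P² + 2*P²*(4 + P))/2 = -2 + (13/2 + P²/2 + P²*(4 + P)) = 9/2 + P²/2 + P²*(4 + P))
h(-18) + (87/22 - 202/105) = (9/2 + (-18)³ + (9/2)*(-18)²) + (87/22 - 202/105) = (9/2 - 5832 + (9/2)*324) + (87*(1/22) - 202*1/105) = (9/2 - 5832 + 1458) + (87/22 - 202/105) = -8739/2 + 4691/2310 = -5044427/1155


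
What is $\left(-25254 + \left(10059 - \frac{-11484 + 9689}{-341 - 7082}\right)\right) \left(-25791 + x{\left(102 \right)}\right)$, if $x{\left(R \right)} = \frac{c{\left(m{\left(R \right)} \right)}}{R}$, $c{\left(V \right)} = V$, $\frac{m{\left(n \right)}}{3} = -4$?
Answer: $\frac{49454539271720}{126191} \approx 3.919 \cdot 10^{8}$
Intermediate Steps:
$m{\left(n \right)} = -12$ ($m{\left(n \right)} = 3 \left(-4\right) = -12$)
$x{\left(R \right)} = - \frac{12}{R}$
$\left(-25254 + \left(10059 - \frac{-11484 + 9689}{-341 - 7082}\right)\right) \left(-25791 + x{\left(102 \right)}\right) = \left(-25254 + \left(10059 - \frac{-11484 + 9689}{-341 - 7082}\right)\right) \left(-25791 - \frac{12}{102}\right) = \left(-25254 + \left(10059 - - \frac{1795}{-7423}\right)\right) \left(-25791 - \frac{2}{17}\right) = \left(-25254 + \left(10059 - \left(-1795\right) \left(- \frac{1}{7423}\right)\right)\right) \left(-25791 - \frac{2}{17}\right) = \left(-25254 + \left(10059 - \frac{1795}{7423}\right)\right) \left(- \frac{438449}{17}\right) = \left(-25254 + \frac{74666162}{7423}\right) \left(- \frac{438449}{17}\right) = \left(- \frac{112794280}{7423}\right) \left(- \frac{438449}{17}\right) = \frac{49454539271720}{126191}$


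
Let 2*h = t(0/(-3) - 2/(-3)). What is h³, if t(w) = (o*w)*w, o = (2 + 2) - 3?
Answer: 8/729 ≈ 0.010974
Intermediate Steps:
o = 1 (o = 4 - 3 = 1)
t(w) = w² (t(w) = (1*w)*w = w*w = w²)
h = 2/9 (h = (0/(-3) - 2/(-3))²/2 = (0*(-⅓) - 2*(-⅓))²/2 = (0 + ⅔)²/2 = (⅔)²/2 = (½)*(4/9) = 2/9 ≈ 0.22222)
h³ = (2/9)³ = 8/729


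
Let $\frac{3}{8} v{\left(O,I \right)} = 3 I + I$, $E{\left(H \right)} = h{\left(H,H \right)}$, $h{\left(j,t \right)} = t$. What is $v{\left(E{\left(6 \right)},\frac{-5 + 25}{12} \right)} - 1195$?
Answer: $- \frac{10595}{9} \approx -1177.2$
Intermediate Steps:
$E{\left(H \right)} = H$
$v{\left(O,I \right)} = \frac{32 I}{3}$ ($v{\left(O,I \right)} = \frac{8 \left(3 I + I\right)}{3} = \frac{8 \cdot 4 I}{3} = \frac{32 I}{3}$)
$v{\left(E{\left(6 \right)},\frac{-5 + 25}{12} \right)} - 1195 = \frac{32 \frac{-5 + 25}{12}}{3} - 1195 = \frac{32 \cdot 20 \cdot \frac{1}{12}}{3} - 1195 = \frac{32}{3} \cdot \frac{5}{3} - 1195 = \frac{160}{9} - 1195 = - \frac{10595}{9}$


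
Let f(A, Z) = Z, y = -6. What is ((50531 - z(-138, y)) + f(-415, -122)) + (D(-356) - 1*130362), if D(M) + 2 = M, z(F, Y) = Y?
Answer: -80305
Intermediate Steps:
D(M) = -2 + M
((50531 - z(-138, y)) + f(-415, -122)) + (D(-356) - 1*130362) = ((50531 - 1*(-6)) - 122) + ((-2 - 356) - 1*130362) = ((50531 + 6) - 122) + (-358 - 130362) = (50537 - 122) - 130720 = 50415 - 130720 = -80305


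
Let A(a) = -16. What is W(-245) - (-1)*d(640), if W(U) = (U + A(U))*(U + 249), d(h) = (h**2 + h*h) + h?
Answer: 818796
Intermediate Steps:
d(h) = h + 2*h**2 (d(h) = (h**2 + h**2) + h = 2*h**2 + h = h + 2*h**2)
W(U) = (-16 + U)*(249 + U) (W(U) = (U - 16)*(U + 249) = (-16 + U)*(249 + U))
W(-245) - (-1)*d(640) = (-3984 + (-245)**2 + 233*(-245)) - (-1)*640*(1 + 2*640) = (-3984 + 60025 - 57085) - (-1)*640*(1 + 1280) = -1044 - (-1)*640*1281 = -1044 - (-1)*819840 = -1044 - 1*(-819840) = -1044 + 819840 = 818796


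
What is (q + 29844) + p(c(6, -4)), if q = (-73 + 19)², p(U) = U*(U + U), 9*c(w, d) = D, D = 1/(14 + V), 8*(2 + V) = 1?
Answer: 24967346168/762129 ≈ 32760.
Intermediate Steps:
V = -15/8 (V = -2 + (⅛)*1 = -2 + ⅛ = -15/8 ≈ -1.8750)
D = 8/97 (D = 1/(14 - 15/8) = 1/(97/8) = 8/97 ≈ 0.082474)
c(w, d) = 8/873 (c(w, d) = (⅑)*(8/97) = 8/873)
p(U) = 2*U² (p(U) = U*(2*U) = 2*U²)
q = 2916 (q = (-54)² = 2916)
(q + 29844) + p(c(6, -4)) = (2916 + 29844) + 2*(8/873)² = 32760 + 2*(64/762129) = 32760 + 128/762129 = 24967346168/762129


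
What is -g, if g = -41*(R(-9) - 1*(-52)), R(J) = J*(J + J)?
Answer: 8774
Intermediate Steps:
R(J) = 2*J² (R(J) = J*(2*J) = 2*J²)
g = -8774 (g = -41*(2*(-9)² - 1*(-52)) = -41*(2*81 + 52) = -41*(162 + 52) = -41*214 = -8774)
-g = -1*(-8774) = 8774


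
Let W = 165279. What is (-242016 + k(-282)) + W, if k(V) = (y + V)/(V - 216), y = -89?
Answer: -38214655/498 ≈ -76736.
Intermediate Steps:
k(V) = (-89 + V)/(-216 + V) (k(V) = (-89 + V)/(V - 216) = (-89 + V)/(-216 + V))
(-242016 + k(-282)) + W = (-242016 + (-89 - 282)/(-216 - 282)) + 165279 = (-242016 - 371/(-498)) + 165279 = (-242016 - 1/498*(-371)) + 165279 = (-242016 + 371/498) + 165279 = -120523597/498 + 165279 = -38214655/498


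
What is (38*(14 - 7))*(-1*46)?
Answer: -12236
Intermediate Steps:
(38*(14 - 7))*(-1*46) = (38*7)*(-46) = 266*(-46) = -12236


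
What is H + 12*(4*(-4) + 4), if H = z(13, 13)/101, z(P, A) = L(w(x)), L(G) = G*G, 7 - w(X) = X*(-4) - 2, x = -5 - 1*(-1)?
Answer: -14495/101 ≈ -143.51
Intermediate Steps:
x = -4 (x = -5 + 1 = -4)
w(X) = 9 + 4*X (w(X) = 7 - (X*(-4) - 2) = 7 - (-4*X - 2) = 7 - (-2 - 4*X) = 7 + (2 + 4*X) = 9 + 4*X)
L(G) = G**2
z(P, A) = 49 (z(P, A) = (9 + 4*(-4))**2 = (9 - 16)**2 = (-7)**2 = 49)
H = 49/101 ≈ 0.48515
H + 12*(4*(-4) + 4) = 49/101 + 12*(4*(-4) + 4) = 49/101 + 12*(-16 + 4) = 49/101 + 12*(-12) = 49/101 - 144 = -14495/101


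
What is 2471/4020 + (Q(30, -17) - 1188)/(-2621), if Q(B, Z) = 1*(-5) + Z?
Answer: 11340691/10536420 ≈ 1.0763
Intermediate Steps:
Q(B, Z) = -5 + Z
2471/4020 + (Q(30, -17) - 1188)/(-2621) = 2471/4020 + ((-5 - 17) - 1188)/(-2621) = 2471*(1/4020) + (-22 - 1188)*(-1/2621) = 2471/4020 - 1210*(-1/2621) = 2471/4020 + 1210/2621 = 11340691/10536420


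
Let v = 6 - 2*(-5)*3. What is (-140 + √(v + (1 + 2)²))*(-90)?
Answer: 12600 - 270*√5 ≈ 11996.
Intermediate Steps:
v = 36 (v = 6 + 10*3 = 6 + 30 = 36)
(-140 + √(v + (1 + 2)²))*(-90) = (-140 + √(36 + (1 + 2)²))*(-90) = (-140 + √(36 + 3²))*(-90) = (-140 + √(36 + 9))*(-90) = (-140 + √45)*(-90) = (-140 + 3*√5)*(-90) = 12600 - 270*√5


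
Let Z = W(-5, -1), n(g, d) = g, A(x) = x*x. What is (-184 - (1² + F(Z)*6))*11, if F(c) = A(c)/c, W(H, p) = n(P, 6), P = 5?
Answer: -2365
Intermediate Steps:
A(x) = x²
W(H, p) = 5
Z = 5
F(c) = c (F(c) = c²/c = c)
(-184 - (1² + F(Z)*6))*11 = (-184 - (1² + 5*6))*11 = (-184 - (1 + 30))*11 = (-184 - 1*31)*11 = (-184 - 31)*11 = -215*11 = -2365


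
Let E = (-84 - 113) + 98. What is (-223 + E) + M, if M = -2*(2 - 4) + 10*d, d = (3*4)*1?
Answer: -198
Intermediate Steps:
d = 12 (d = 12*1 = 12)
E = -99 (E = -197 + 98 = -99)
M = 124 (M = -2*(2 - 4) + 10*12 = -2*(-2) + 120 = 4 + 120 = 124)
(-223 + E) + M = (-223 - 99) + 124 = -322 + 124 = -198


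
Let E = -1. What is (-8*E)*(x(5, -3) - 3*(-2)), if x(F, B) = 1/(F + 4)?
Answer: 440/9 ≈ 48.889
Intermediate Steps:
x(F, B) = 1/(4 + F)
(-8*E)*(x(5, -3) - 3*(-2)) = (-8*(-1))*(1/(4 + 5) - 3*(-2)) = 8*(1/9 + 6) = 8*(55/9) = 440/9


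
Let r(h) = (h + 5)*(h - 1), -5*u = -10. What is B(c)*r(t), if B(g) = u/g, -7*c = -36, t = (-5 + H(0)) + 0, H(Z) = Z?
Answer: 0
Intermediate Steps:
u = 2 (u = -1/5*(-10) = 2)
t = -5 (t = (-5 + 0) + 0 = -5 + 0 = -5)
r(h) = (-1 + h)*(5 + h) (r(h) = (5 + h)*(-1 + h) = (-1 + h)*(5 + h))
c = 36/7 (c = -1/7*(-36) = 36/7 ≈ 5.1429)
B(g) = 2/g
B(c)*r(t) = (2/(36/7))*(-5 + (-5)**2 + 4*(-5)) = (2*(7/36))*(-5 + 25 - 20) = (7/18)*0 = 0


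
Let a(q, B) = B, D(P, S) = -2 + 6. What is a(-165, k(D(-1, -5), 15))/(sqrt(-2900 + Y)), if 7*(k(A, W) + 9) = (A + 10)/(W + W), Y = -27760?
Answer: 67*I*sqrt(7665)/114975 ≈ 0.051018*I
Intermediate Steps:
D(P, S) = 4
k(A, W) = -9 + (10 + A)/(14*W) (k(A, W) = -9 + ((A + 10)/(W + W))/7 = -9 + ((10 + A)/((2*W)))/7 = -9 + ((10 + A)*(1/(2*W)))/7 = -9 + ((10 + A)/(2*W))/7 = -9 + (10 + A)/(14*W))
a(-165, k(D(-1, -5), 15))/(sqrt(-2900 + Y)) = ((1/14)*(10 + 4 - 126*15)/15)/(sqrt(-2900 - 27760)) = ((1/14)*(1/15)*(10 + 4 - 1890))/(sqrt(-30660)) = ((1/14)*(1/15)*(-1876))/((2*I*sqrt(7665))) = -(-67)*I*sqrt(7665)/114975 = 67*I*sqrt(7665)/114975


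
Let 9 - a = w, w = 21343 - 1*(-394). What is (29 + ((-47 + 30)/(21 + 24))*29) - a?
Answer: 978572/45 ≈ 21746.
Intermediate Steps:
w = 21737 (w = 21343 + 394 = 21737)
a = -21728 (a = 9 - 1*21737 = 9 - 21737 = -21728)
(29 + ((-47 + 30)/(21 + 24))*29) - a = (29 + ((-47 + 30)/(21 + 24))*29) - 1*(-21728) = (29 - 17/45*29) + 21728 = (29 - 493/45) + 21728 = 812/45 + 21728 = 978572/45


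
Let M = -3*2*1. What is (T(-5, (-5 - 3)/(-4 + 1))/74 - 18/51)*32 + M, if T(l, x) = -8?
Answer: -13054/629 ≈ -20.754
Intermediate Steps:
M = -6 (M = -6*1 = -6)
(T(-5, (-5 - 3)/(-4 + 1))/74 - 18/51)*32 + M = (-8/74 - 18/51)*32 - 6 = (-8*1/74 - 18*1/51)*32 - 6 = (-4/37 - 6/17)*32 - 6 = -290/629*32 - 6 = -9280/629 - 6 = -13054/629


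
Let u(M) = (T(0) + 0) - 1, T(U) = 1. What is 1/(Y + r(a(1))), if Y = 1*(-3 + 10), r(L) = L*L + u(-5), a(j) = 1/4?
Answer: 16/113 ≈ 0.14159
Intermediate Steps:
a(j) = ¼
u(M) = 0 (u(M) = (1 + 0) - 1 = 1 - 1 = 0)
r(L) = L² (r(L) = L*L + 0 = L² + 0 = L²)
Y = 7 (Y = 1*7 = 7)
1/(Y + r(a(1))) = 1/(7 + (¼)²) = 1/(7 + 1/16) = 1/(113/16) = 16/113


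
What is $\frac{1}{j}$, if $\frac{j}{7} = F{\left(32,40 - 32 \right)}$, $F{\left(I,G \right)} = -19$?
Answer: $- \frac{1}{133} \approx -0.0075188$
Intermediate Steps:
$j = -133$ ($j = 7 \left(-19\right) = -133$)
$\frac{1}{j} = \frac{1}{-133} = - \frac{1}{133}$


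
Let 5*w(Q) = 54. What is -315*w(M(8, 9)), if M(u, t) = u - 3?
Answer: -3402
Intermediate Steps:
M(u, t) = -3 + u
w(Q) = 54/5 (w(Q) = (⅕)*54 = 54/5)
-315*w(M(8, 9)) = -315*54/5 = -3402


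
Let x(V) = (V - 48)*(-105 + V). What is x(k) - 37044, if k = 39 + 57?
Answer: -37476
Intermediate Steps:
k = 96
x(V) = (-105 + V)*(-48 + V) (x(V) = (-48 + V)*(-105 + V) = (-105 + V)*(-48 + V))
x(k) - 37044 = (5040 + 96² - 153*96) - 37044 = (5040 + 9216 - 14688) - 37044 = -432 - 37044 = -37476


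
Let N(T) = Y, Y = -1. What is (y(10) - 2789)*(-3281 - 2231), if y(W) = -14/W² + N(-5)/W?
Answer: 384357272/25 ≈ 1.5374e+7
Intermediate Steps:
N(T) = -1
y(W) = -1/W - 14/W² (y(W) = -14/W² - 1/W = -1/W - 14/W²)
(y(10) - 2789)*(-3281 - 2231) = ((-14 - 1*10)/10² - 2789)*(-3281 - 2231) = ((-14 - 10)/100 - 2789)*(-5512) = ((1/100)*(-24) - 2789)*(-5512) = (-6/25 - 2789)*(-5512) = -69731/25*(-5512) = 384357272/25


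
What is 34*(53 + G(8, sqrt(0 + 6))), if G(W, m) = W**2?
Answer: 3978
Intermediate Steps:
34*(53 + G(8, sqrt(0 + 6))) = 34*(53 + 8**2) = 34*(53 + 64) = 34*117 = 3978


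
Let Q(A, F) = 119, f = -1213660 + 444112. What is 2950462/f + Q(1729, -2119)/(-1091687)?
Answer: -1610536292803/420052773738 ≈ -3.8341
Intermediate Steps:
f = -769548
2950462/f + Q(1729, -2119)/(-1091687) = 2950462/(-769548) + 119/(-1091687) = 2950462*(-1/769548) + 119*(-1/1091687) = -1475231/384774 - 119/1091687 = -1610536292803/420052773738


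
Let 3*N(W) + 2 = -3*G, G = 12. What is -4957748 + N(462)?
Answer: -14873282/3 ≈ -4.9578e+6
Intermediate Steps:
N(W) = -38/3 (N(W) = -2/3 + (-3*12)/3 = -2/3 + (1/3)*(-36) = -2/3 - 12 = -38/3)
-4957748 + N(462) = -4957748 - 38/3 = -14873282/3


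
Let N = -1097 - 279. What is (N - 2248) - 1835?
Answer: -5459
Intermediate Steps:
N = -1376
(N - 2248) - 1835 = (-1376 - 2248) - 1835 = -3624 - 1835 = -5459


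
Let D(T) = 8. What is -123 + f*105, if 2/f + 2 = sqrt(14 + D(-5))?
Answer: -299/3 + 35*sqrt(22)/3 ≈ -44.945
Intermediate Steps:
f = 2/(-2 + sqrt(22)) (f = 2/(-2 + sqrt(14 + 8)) = 2/(-2 + sqrt(22)) ≈ 0.74338)
-123 + f*105 = -123 + (2/9 + sqrt(22)/9)*105 = -123 + (70/3 + 35*sqrt(22)/3) = -299/3 + 35*sqrt(22)/3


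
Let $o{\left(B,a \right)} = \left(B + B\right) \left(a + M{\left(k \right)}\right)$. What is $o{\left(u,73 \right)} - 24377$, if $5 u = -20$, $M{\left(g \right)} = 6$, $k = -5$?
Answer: $-25009$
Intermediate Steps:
$u = -4$ ($u = \frac{1}{5} \left(-20\right) = -4$)
$o{\left(B,a \right)} = 2 B \left(6 + a\right)$ ($o{\left(B,a \right)} = \left(B + B\right) \left(a + 6\right) = 2 B \left(6 + a\right)$)
$o{\left(u,73 \right)} - 24377 = 2 \left(-4\right) \left(6 + 73\right) - 24377 = 2 \left(-4\right) 79 - 24377 = -632 - 24377 = -25009$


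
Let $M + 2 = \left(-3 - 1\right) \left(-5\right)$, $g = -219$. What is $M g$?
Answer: $-3942$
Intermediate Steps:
$M = 18$ ($M = -2 + \left(-3 - 1\right) \left(-5\right) = -2 - -20 = -2 + 20 = 18$)
$M g = 18 \left(-219\right) = -3942$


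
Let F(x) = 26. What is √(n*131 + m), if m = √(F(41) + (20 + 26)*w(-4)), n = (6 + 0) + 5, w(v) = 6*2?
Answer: √(1441 + 17*√2) ≈ 38.276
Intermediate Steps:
w(v) = 12
n = 11 (n = 6 + 5 = 11)
m = 17*√2 (m = √(26 + (20 + 26)*12) = √(26 + 46*12) = √(26 + 552) = √578 = 17*√2 ≈ 24.042)
√(n*131 + m) = √(11*131 + 17*√2) = √(1441 + 17*√2)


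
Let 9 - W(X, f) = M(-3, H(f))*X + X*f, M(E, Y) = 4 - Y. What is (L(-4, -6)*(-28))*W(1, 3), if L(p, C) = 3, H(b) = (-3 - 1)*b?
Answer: 840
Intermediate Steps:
H(b) = -4*b
W(X, f) = 9 - X*f - X*(4 + 4*f) (W(X, f) = 9 - ((4 - (-4)*f)*X + X*f) = 9 - ((4 + 4*f)*X + X*f) = 9 - (X*(4 + 4*f) + X*f) = 9 - (X*f + X*(4 + 4*f)) = 9 + (-X*f - X*(4 + 4*f)) = 9 - X*f - X*(4 + 4*f))
(L(-4, -6)*(-28))*W(1, 3) = (3*(-28))*(9 - 4*1 - 5*1*3) = -84*(9 - 4 - 15) = -84*(-10) = 840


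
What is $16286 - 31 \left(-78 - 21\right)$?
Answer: $19355$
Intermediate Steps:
$16286 - 31 \left(-78 - 21\right) = 16286 - 31 \left(-99\right) = 16286 - -3069 = 16286 + 3069 = 19355$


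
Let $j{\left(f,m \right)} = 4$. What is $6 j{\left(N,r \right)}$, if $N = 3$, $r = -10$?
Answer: $24$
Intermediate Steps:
$6 j{\left(N,r \right)} = 6 \cdot 4 = 24$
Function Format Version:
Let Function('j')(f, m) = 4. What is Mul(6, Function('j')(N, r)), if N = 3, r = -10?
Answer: 24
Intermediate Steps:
Mul(6, Function('j')(N, r)) = Mul(6, 4) = 24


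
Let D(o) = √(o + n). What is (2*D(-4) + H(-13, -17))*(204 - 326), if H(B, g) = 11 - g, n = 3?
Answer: -3416 - 244*I ≈ -3416.0 - 244.0*I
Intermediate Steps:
D(o) = √(3 + o) (D(o) = √(o + 3) = √(3 + o))
(2*D(-4) + H(-13, -17))*(204 - 326) = (2*√(3 - 4) + (11 - 1*(-17)))*(204 - 326) = (2*√(-1) + (11 + 17))*(-122) = (2*I + 28)*(-122) = (28 + 2*I)*(-122) = -3416 - 244*I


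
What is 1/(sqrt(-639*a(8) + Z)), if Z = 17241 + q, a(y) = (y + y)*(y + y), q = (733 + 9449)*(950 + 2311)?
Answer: sqrt(33057159)/33057159 ≈ 0.00017393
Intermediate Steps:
q = 33203502 (q = 10182*3261 = 33203502)
a(y) = 4*y**2 (a(y) = (2*y)*(2*y) = 4*y**2)
Z = 33220743 (Z = 17241 + 33203502 = 33220743)
1/(sqrt(-639*a(8) + Z)) = 1/(sqrt(-2556*8**2 + 33220743)) = 1/(sqrt(-2556*64 + 33220743)) = 1/(sqrt(-639*256 + 33220743)) = 1/(sqrt(-163584 + 33220743)) = 1/(sqrt(33057159)) = sqrt(33057159)/33057159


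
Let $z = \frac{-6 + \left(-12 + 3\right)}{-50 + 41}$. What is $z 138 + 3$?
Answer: $233$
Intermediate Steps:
$z = \frac{5}{3}$ ($z = \frac{-6 - 9}{-9} = \left(-15\right) \left(- \frac{1}{9}\right) = \frac{5}{3} \approx 1.6667$)
$z 138 + 3 = \frac{5}{3} \cdot 138 + 3 = 230 + 3 = 233$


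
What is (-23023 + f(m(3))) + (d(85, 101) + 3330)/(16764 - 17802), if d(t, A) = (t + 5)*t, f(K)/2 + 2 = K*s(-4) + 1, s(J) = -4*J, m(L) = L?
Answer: -3968547/173 ≈ -22940.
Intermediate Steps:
f(K) = -2 + 32*K (f(K) = -4 + 2*(K*(-4*(-4)) + 1) = -4 + 2*(K*16 + 1) = -4 + 2*(16*K + 1) = -4 + 2*(1 + 16*K) = -4 + (2 + 32*K) = -2 + 32*K)
d(t, A) = t*(5 + t) (d(t, A) = (5 + t)*t = t*(5 + t))
(-23023 + f(m(3))) + (d(85, 101) + 3330)/(16764 - 17802) = (-23023 + (-2 + 32*3)) + (85*(5 + 85) + 3330)/(16764 - 17802) = (-23023 + (-2 + 96)) + (85*90 + 3330)/(-1038) = (-23023 + 94) + (7650 + 3330)*(-1/1038) = -22929 + 10980*(-1/1038) = -22929 - 1830/173 = -3968547/173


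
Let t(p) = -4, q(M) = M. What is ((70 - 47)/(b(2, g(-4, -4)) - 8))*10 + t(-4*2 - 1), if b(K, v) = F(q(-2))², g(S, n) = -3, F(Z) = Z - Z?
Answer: -131/4 ≈ -32.750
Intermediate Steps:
F(Z) = 0
b(K, v) = 0 (b(K, v) = 0² = 0)
((70 - 47)/(b(2, g(-4, -4)) - 8))*10 + t(-4*2 - 1) = ((70 - 47)/(0 - 8))*10 - 4 = (23/(-8))*10 - 4 = (23*(-⅛))*10 - 4 = -23/8*10 - 4 = -115/4 - 4 = -131/4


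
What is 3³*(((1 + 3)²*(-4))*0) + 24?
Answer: 24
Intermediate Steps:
3³*(((1 + 3)²*(-4))*0) + 24 = 27*((4²*(-4))*0) + 24 = 27*((16*(-4))*0) + 24 = 27*(-64*0) + 24 = 27*0 + 24 = 0 + 24 = 24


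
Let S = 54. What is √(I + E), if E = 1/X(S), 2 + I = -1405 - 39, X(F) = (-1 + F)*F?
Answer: I*√1316027418/954 ≈ 38.026*I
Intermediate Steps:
X(F) = F*(-1 + F)
I = -1446 (I = -2 + (-1405 - 39) = -2 - 1444 = -1446)
E = 1/2862 (E = 1/(54*(-1 + 54)) = 1/(54*53) = 1/2862 ≈ 0.00034941)
√(I + E) = √(-1446 + 1/2862) = √(-4138451/2862) = I*√1316027418/954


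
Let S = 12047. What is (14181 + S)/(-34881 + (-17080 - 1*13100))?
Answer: -26228/65061 ≈ -0.40313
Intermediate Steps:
(14181 + S)/(-34881 + (-17080 - 1*13100)) = (14181 + 12047)/(-34881 + (-17080 - 1*13100)) = 26228/(-34881 + (-17080 - 13100)) = 26228/(-34881 - 30180) = 26228/(-65061) = 26228*(-1/65061) = -26228/65061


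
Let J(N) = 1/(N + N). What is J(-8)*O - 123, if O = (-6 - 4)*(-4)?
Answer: -251/2 ≈ -125.50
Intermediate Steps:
O = 40 (O = -10*(-4) = 40)
J(N) = 1/(2*N)
J(-8)*O - 123 = ((½)/(-8))*40 - 123 = ((½)*(-⅛))*40 - 123 = -1/16*40 - 123 = -5/2 - 123 = -251/2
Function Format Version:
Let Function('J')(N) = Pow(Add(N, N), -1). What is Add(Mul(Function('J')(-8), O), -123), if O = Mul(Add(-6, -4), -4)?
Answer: Rational(-251, 2) ≈ -125.50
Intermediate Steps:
O = 40 (O = Mul(-10, -4) = 40)
Function('J')(N) = Mul(Rational(1, 2), Pow(N, -1)) (Function('J')(N) = Pow(Mul(2, N), -1) = Mul(Rational(1, 2), Pow(N, -1)))
Add(Mul(Function('J')(-8), O), -123) = Add(Mul(Mul(Rational(1, 2), Pow(-8, -1)), 40), -123) = Add(Mul(Mul(Rational(1, 2), Rational(-1, 8)), 40), -123) = Add(Mul(Rational(-1, 16), 40), -123) = Add(Rational(-5, 2), -123) = Rational(-251, 2)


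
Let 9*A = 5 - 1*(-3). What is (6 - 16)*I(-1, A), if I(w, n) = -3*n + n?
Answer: 160/9 ≈ 17.778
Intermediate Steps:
A = 8/9 (A = (5 - 1*(-3))/9 = (5 + 3)/9 = (1/9)*8 = 8/9 ≈ 0.88889)
I(w, n) = -2*n
(6 - 16)*I(-1, A) = (6 - 16)*(-2*8/9) = -10*(-16/9) = 160/9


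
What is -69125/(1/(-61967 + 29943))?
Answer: 2213659000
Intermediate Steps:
-69125/(1/(-61967 + 29943)) = -69125/(1/(-32024)) = -69125/(-1/32024) = -69125*(-32024) = 2213659000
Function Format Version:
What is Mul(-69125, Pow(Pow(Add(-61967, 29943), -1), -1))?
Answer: 2213659000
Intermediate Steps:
Mul(-69125, Pow(Pow(Add(-61967, 29943), -1), -1)) = Mul(-69125, Pow(Pow(-32024, -1), -1)) = Mul(-69125, Pow(Rational(-1, 32024), -1)) = Mul(-69125, -32024) = 2213659000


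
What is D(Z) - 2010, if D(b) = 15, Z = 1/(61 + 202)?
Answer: -1995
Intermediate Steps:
Z = 1/263 ≈ 0.0038023
D(Z) - 2010 = 15 - 2010 = -1995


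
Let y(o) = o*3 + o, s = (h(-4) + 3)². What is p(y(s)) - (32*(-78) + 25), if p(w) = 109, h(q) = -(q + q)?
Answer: 2580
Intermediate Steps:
h(q) = -2*q
s = 121 (s = (-2*(-4) + 3)² = (8 + 3)² = 11² = 121)
y(o) = 4*o (y(o) = 3*o + o = 4*o)
p(y(s)) - (32*(-78) + 25) = 109 - (32*(-78) + 25) = 109 - (-2496 + 25) = 109 - 1*(-2471) = 109 + 2471 = 2580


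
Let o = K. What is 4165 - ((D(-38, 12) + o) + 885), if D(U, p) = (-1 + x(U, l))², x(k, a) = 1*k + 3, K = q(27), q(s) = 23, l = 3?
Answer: 1961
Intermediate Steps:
K = 23
o = 23
x(k, a) = 3 + k (x(k, a) = k + 3 = 3 + k)
D(U, p) = (2 + U)² (D(U, p) = (-1 + (3 + U))² = (2 + U)²)
4165 - ((D(-38, 12) + o) + 885) = 4165 - (((2 - 38)² + 23) + 885) = 4165 - (((-36)² + 23) + 885) = 4165 - ((1296 + 23) + 885) = 4165 - (1319 + 885) = 4165 - 1*2204 = 4165 - 2204 = 1961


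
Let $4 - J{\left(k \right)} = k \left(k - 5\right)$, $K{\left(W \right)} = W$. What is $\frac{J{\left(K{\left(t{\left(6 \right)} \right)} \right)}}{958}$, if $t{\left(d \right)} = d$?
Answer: $- \frac{1}{479} \approx -0.0020877$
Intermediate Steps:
$J{\left(k \right)} = 4 - k \left(-5 + k\right)$ ($J{\left(k \right)} = 4 - k \left(k - 5\right) = 4 - k \left(-5 + k\right)$)
$\frac{J{\left(K{\left(t{\left(6 \right)} \right)} \right)}}{958} = \frac{4 - 6^{2} + 5 \cdot 6}{958} = \left(4 - 36 + 30\right) \frac{1}{958} = \left(-2\right) \frac{1}{958} = - \frac{1}{479}$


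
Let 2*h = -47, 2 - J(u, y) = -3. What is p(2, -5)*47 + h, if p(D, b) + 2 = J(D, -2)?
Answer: 235/2 ≈ 117.50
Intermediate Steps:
J(u, y) = 5 (J(u, y) = 2 - 1*(-3) = 2 + 3 = 5)
h = -47/2 (h = (1/2)*(-47) = -47/2 ≈ -23.500)
p(D, b) = 3 (p(D, b) = -2 + 5 = 3)
p(2, -5)*47 + h = 3*47 - 47/2 = 141 - 47/2 = 235/2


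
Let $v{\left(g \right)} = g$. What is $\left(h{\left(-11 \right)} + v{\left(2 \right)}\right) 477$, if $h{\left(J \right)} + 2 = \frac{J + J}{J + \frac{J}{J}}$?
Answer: $\frac{5247}{5} \approx 1049.4$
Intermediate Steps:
$h{\left(J \right)} = -2 + \frac{2 J}{1 + J}$ ($h{\left(J \right)} = -2 + \frac{J + J}{J + \frac{J}{J}} = -2 + \frac{2 J}{J + 1} = -2 + \frac{2 J}{1 + J}$)
$\left(h{\left(-11 \right)} + v{\left(2 \right)}\right) 477 = \left(- \frac{2}{1 - 11} + 2\right) 477 = \left(- \frac{2}{-10} + 2\right) 477 = \left(\left(-2\right) \left(- \frac{1}{10}\right) + 2\right) 477 = \left(\frac{1}{5} + 2\right) 477 = \frac{11}{5} \cdot 477 = \frac{5247}{5}$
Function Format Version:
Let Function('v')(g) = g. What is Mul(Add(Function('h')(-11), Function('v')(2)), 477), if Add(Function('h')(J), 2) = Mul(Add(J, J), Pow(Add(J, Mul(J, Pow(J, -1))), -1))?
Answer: Rational(5247, 5) ≈ 1049.4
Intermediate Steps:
Function('h')(J) = Add(-2, Mul(2, J, Pow(Add(1, J), -1))) (Function('h')(J) = Add(-2, Mul(Add(J, J), Pow(Add(J, Mul(J, Pow(J, -1))), -1))) = Add(-2, Mul(Mul(2, J), Pow(Add(J, 1), -1))) = Add(-2, Mul(Mul(2, J), Pow(Add(1, J), -1))) = Add(-2, Mul(2, J, Pow(Add(1, J), -1))))
Mul(Add(Function('h')(-11), Function('v')(2)), 477) = Mul(Add(Mul(-2, Pow(Add(1, -11), -1)), 2), 477) = Mul(Add(Mul(-2, Pow(-10, -1)), 2), 477) = Mul(Add(Mul(-2, Rational(-1, 10)), 2), 477) = Mul(Add(Rational(1, 5), 2), 477) = Mul(Rational(11, 5), 477) = Rational(5247, 5)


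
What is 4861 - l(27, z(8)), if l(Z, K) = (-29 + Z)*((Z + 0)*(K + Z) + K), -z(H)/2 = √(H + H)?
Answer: 5871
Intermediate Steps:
z(H) = -2*√2*√H (z(H) = -2*√(H + H) = -2*√2*√H)
l(Z, K) = (-29 + Z)*(K + Z*(K + Z)) (l(Z, K) = (-29 + Z)*(Z*(K + Z) + K) = (-29 + Z)*(K + Z*(K + Z)))
4861 - l(27, z(8)) = 4861 - (27³ - (-58)*√2*√8 - 29*27² - 2*√2*√8*27² - 28*(-2*√2*√8)*27) = 4861 - (19683 - (-58)*√2*2*√2 - 29*729 - 2*√2*2*√2*729 - 28*(-2*√2*2*√2)*27) = 4861 - (19683 - 29*(-8) - 21141 - 8*729 - 28*(-8)*27) = 4861 - (19683 + 232 - 21141 - 5832 + 6048) = 4861 - 1*(-1010) = 4861 + 1010 = 5871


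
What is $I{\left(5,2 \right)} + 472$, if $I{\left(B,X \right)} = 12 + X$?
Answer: $486$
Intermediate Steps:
$I{\left(5,2 \right)} + 472 = \left(12 + 2\right) + 472 = 14 + 472 = 486$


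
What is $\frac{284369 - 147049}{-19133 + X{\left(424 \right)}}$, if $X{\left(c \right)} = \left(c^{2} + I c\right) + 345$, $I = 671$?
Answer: $\frac{34330}{111373} \approx 0.30824$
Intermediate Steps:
$X{\left(c \right)} = 345 + c^{2} + 671 c$ ($X{\left(c \right)} = \left(c^{2} + 671 c\right) + 345 = 345 + c^{2} + 671 c$)
$\frac{284369 - 147049}{-19133 + X{\left(424 \right)}} = \frac{284369 - 147049}{-19133 + \left(345 + 424^{2} + 671 \cdot 424\right)} = \frac{137320}{-19133 + \left(345 + 179776 + 284504\right)} = \frac{137320}{-19133 + 464625} = \frac{137320}{445492} = 137320 \cdot \frac{1}{445492} = \frac{34330}{111373}$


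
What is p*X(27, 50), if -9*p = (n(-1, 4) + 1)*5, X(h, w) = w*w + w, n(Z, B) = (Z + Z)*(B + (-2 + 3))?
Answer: 12750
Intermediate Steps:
n(Z, B) = 2*Z*(1 + B) (n(Z, B) = (2*Z)*(B + 1) = (2*Z)*(1 + B) = 2*Z*(1 + B))
X(h, w) = w + w² (X(h, w) = w² + w = w + w²)
p = 5 (p = -(2*(-1)*(1 + 4) + 1)*5/9 = -(2*(-1)*5 + 1)*5/9 = -(-10 + 1)*5/9 = -(-1)*5 = -⅑*(-45) = 5)
p*X(27, 50) = 5*(50*(1 + 50)) = 5*(50*51) = 5*2550 = 12750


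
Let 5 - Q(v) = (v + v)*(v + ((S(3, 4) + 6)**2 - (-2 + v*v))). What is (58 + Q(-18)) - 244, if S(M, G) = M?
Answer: -9505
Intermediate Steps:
Q(v) = 5 - 2*v*(83 + v - v**2) (Q(v) = 5 - (v + v)*(v + ((3 + 6)**2 - (-2 + v*v))) = 5 - 2*v*(v + (9**2 - (-2 + v**2))) = 5 - 2*v*(v + (81 + (2 - v**2))) = 5 - 2*v*(v + (83 - v**2)) = 5 - 2*v*(83 + v - v**2))
(58 + Q(-18)) - 244 = (58 + (5 - 166*(-18) - 2*(-18)**2 + 2*(-18)**3)) - 244 = (58 + (5 + 2988 - 2*324 + 2*(-5832))) - 244 = (58 + (5 + 2988 - 648 - 11664)) - 244 = (58 - 9319) - 244 = -9261 - 244 = -9505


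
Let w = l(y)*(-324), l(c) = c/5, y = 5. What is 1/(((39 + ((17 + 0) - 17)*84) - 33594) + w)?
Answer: -1/33879 ≈ -2.9517e-5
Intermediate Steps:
l(c) = c/5 (l(c) = c*(1/5) = c/5)
w = -324 (w = ((1/5)*5)*(-324) = 1*(-324) = -324)
1/(((39 + ((17 + 0) - 17)*84) - 33594) + w) = 1/(((39 + ((17 + 0) - 17)*84) - 33594) - 324) = 1/(((39 + (17 - 17)*84) - 33594) - 324) = 1/(((39 + 0*84) - 33594) - 324) = 1/(((39 + 0) - 33594) - 324) = 1/((39 - 33594) - 324) = 1/(-33555 - 324) = 1/(-33879) = -1/33879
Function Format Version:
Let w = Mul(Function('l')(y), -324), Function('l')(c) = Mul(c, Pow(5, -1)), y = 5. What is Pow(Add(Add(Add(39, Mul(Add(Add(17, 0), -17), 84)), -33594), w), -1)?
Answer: Rational(-1, 33879) ≈ -2.9517e-5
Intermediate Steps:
Function('l')(c) = Mul(Rational(1, 5), c) (Function('l')(c) = Mul(c, Rational(1, 5)) = Mul(Rational(1, 5), c))
w = -324 (w = Mul(Mul(Rational(1, 5), 5), -324) = Mul(1, -324) = -324)
Pow(Add(Add(Add(39, Mul(Add(Add(17, 0), -17), 84)), -33594), w), -1) = Pow(Add(Add(Add(39, Mul(Add(Add(17, 0), -17), 84)), -33594), -324), -1) = Pow(Add(Add(Add(39, Mul(Add(17, -17), 84)), -33594), -324), -1) = Pow(Add(Add(Add(39, Mul(0, 84)), -33594), -324), -1) = Pow(Add(Add(Add(39, 0), -33594), -324), -1) = Pow(Add(Add(39, -33594), -324), -1) = Pow(Add(-33555, -324), -1) = Pow(-33879, -1) = Rational(-1, 33879)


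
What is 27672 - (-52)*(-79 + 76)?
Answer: 27516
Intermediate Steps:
27672 - (-52)*(-79 + 76) = 27672 - (-52)*(-3) = 27672 - 1*156 = 27672 - 156 = 27516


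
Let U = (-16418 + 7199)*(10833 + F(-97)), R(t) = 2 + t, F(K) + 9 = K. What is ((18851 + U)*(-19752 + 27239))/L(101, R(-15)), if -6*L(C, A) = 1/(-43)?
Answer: -190988334213852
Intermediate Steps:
F(K) = -9 + K
U = -98892213 (U = (-16418 + 7199)*(10833 + (-9 - 97)) = -9219*(10833 - 106) = -9219*10727 = -98892213)
L(C, A) = 1/258 (L(C, A) = -1/6/(-43) = -1/6*(-1/43) = 1/258)
((18851 + U)*(-19752 + 27239))/L(101, R(-15)) = ((18851 - 98892213)*(-19752 + 27239))/(1/258) = -98873362*7487*258 = -740264861294*258 = -190988334213852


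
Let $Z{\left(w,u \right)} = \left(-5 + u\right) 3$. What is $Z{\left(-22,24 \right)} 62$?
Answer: $3534$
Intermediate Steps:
$Z{\left(w,u \right)} = -15 + 3 u$
$Z{\left(-22,24 \right)} 62 = \left(-15 + 3 \cdot 24\right) 62 = \left(-15 + 72\right) 62 = 57 \cdot 62 = 3534$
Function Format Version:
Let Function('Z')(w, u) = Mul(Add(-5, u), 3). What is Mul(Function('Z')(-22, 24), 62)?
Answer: 3534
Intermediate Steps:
Function('Z')(w, u) = Add(-15, Mul(3, u))
Mul(Function('Z')(-22, 24), 62) = Mul(Add(-15, Mul(3, 24)), 62) = Mul(Add(-15, 72), 62) = Mul(57, 62) = 3534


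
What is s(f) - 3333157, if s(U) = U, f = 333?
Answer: -3332824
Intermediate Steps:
s(f) - 3333157 = 333 - 3333157 = -3332824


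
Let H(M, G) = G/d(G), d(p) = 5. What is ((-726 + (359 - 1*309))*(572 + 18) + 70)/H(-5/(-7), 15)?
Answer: -398770/3 ≈ -1.3292e+5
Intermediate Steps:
H(M, G) = G/5
((-726 + (359 - 1*309))*(572 + 18) + 70)/H(-5/(-7), 15) = ((-726 + (359 - 1*309))*(572 + 18) + 70)/(((1/5)*15)) = ((-726 + (359 - 309))*590 + 70)/3 = ((-726 + 50)*590 + 70)*(1/3) = (-676*590 + 70)*(1/3) = (-398840 + 70)*(1/3) = -398770*1/3 = -398770/3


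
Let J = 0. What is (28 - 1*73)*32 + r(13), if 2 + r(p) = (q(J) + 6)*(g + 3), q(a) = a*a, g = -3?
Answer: -1442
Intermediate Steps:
q(a) = a**2
r(p) = -2 (r(p) = -2 + (0**2 + 6)*(-3 + 3) = -2 + (0 + 6)*0 = -2 + 6*0 = -2 + 0 = -2)
(28 - 1*73)*32 + r(13) = (28 - 1*73)*32 - 2 = (28 - 73)*32 - 2 = -45*32 - 2 = -1440 - 2 = -1442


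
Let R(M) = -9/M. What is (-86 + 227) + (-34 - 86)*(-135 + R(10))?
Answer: 16449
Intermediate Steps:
(-86 + 227) + (-34 - 86)*(-135 + R(10)) = (-86 + 227) + (-34 - 86)*(-135 - 9/10) = 141 - 120*(-135 - 9*⅒) = 141 - 120*(-135 - 9/10) = 141 - 120*(-1359/10) = 141 + 16308 = 16449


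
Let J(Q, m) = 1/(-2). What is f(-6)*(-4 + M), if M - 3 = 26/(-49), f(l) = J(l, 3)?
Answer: 75/98 ≈ 0.76531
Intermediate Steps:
J(Q, m) = -1/2
f(l) = -1/2
M = 121/49 (M = 3 + 26/(-49) = 3 + 26*(-1/49) = 3 - 26/49 = 121/49 ≈ 2.4694)
f(-6)*(-4 + M) = -(-4 + 121/49)/2 = -1/2*(-75/49) = 75/98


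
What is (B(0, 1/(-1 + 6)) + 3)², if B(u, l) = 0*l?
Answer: 9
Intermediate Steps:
B(u, l) = 0
(B(0, 1/(-1 + 6)) + 3)² = (0 + 3)² = 3² = 9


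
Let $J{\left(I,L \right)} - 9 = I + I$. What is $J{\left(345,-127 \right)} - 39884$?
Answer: $-39185$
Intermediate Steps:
$J{\left(I,L \right)} = 9 + 2 I$ ($J{\left(I,L \right)} = 9 + \left(I + I\right) = 9 + 2 I$)
$J{\left(345,-127 \right)} - 39884 = \left(9 + 2 \cdot 345\right) - 39884 = \left(9 + 690\right) - 39884 = 699 - 39884 = -39185$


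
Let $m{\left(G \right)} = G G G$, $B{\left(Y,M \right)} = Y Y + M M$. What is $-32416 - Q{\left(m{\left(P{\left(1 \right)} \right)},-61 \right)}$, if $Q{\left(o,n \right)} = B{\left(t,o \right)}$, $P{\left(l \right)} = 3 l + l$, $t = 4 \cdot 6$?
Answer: $-37088$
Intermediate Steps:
$t = 24$
$P{\left(l \right)} = 4 l$
$B{\left(Y,M \right)} = M^{2} + Y^{2}$ ($B{\left(Y,M \right)} = Y^{2} + M^{2} = M^{2} + Y^{2}$)
$m{\left(G \right)} = G^{3}$ ($m{\left(G \right)} = G^{2} G = G^{3}$)
$Q{\left(o,n \right)} = 576 + o^{2}$ ($Q{\left(o,n \right)} = o^{2} + 24^{2} = o^{2} + 576 = 576 + o^{2}$)
$-32416 - Q{\left(m{\left(P{\left(1 \right)} \right)},-61 \right)} = -32416 - \left(576 + \left(\left(4 \cdot 1\right)^{3}\right)^{2}\right) = -32416 - \left(576 + \left(4^{3}\right)^{2}\right) = -32416 - \left(576 + 64^{2}\right) = -32416 - \left(576 + 4096\right) = -32416 - 4672 = -37088$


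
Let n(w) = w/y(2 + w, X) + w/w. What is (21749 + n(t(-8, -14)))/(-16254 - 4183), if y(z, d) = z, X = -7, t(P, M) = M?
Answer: -130507/122622 ≈ -1.0643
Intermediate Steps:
n(w) = 1 + w/(2 + w) (n(w) = w/(2 + w) + w/w = w/(2 + w) + 1 = 1 + w/(2 + w))
(21749 + n(t(-8, -14)))/(-16254 - 4183) = (21749 + 2*(1 - 14)/(2 - 14))/(-16254 - 4183) = (21749 + 2*(-13)/(-12))/(-20437) = (21749 + 2*(-1/12)*(-13))*(-1/20437) = (21749 + 13/6)*(-1/20437) = (130507/6)*(-1/20437) = -130507/122622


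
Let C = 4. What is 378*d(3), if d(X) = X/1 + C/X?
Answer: 1638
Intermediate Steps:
d(X) = X + 4/X (d(X) = X/1 + 4/X = X*1 + 4/X = X + 4/X)
378*d(3) = 378*(3 + 4/3) = 378*(13/3) = 1638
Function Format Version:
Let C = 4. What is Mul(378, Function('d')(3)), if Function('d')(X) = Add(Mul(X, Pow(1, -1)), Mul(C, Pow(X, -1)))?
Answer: 1638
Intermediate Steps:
Function('d')(X) = Add(X, Mul(4, Pow(X, -1))) (Function('d')(X) = Add(Mul(X, Pow(1, -1)), Mul(4, Pow(X, -1))) = Add(Mul(X, 1), Mul(4, Pow(X, -1))) = Add(X, Mul(4, Pow(X, -1))))
Mul(378, Function('d')(3)) = Mul(378, Add(3, Mul(4, Pow(3, -1)))) = Mul(378, Add(3, Mul(4, Rational(1, 3)))) = Mul(378, Add(3, Rational(4, 3))) = Mul(378, Rational(13, 3)) = 1638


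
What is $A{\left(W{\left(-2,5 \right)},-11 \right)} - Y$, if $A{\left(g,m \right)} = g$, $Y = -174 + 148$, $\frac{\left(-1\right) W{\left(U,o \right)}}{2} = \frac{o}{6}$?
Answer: $\frac{73}{3} \approx 24.333$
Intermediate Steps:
$W{\left(U,o \right)} = - \frac{o}{3}$ ($W{\left(U,o \right)} = - 2 \frac{o}{6} = - \frac{o}{3}$)
$Y = -26$
$A{\left(W{\left(-2,5 \right)},-11 \right)} - Y = \left(- \frac{1}{3}\right) 5 - -26 = - \frac{5}{3} + 26 = \frac{73}{3}$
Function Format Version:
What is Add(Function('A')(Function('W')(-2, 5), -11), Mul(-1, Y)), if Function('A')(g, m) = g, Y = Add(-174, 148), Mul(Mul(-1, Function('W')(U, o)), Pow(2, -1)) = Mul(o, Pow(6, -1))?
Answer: Rational(73, 3) ≈ 24.333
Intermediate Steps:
Function('W')(U, o) = Mul(Rational(-1, 3), o) (Function('W')(U, o) = Mul(-2, Mul(o, Pow(6, -1))) = Mul(-2, Mul(o, Rational(1, 6))) = Mul(-2, Mul(Rational(1, 6), o)) = Mul(Rational(-1, 3), o))
Y = -26
Add(Function('A')(Function('W')(-2, 5), -11), Mul(-1, Y)) = Add(Mul(Rational(-1, 3), 5), Mul(-1, -26)) = Add(Rational(-5, 3), 26) = Rational(73, 3)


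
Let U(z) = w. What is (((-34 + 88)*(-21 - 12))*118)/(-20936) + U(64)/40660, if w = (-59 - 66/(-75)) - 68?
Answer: 26709942849/2660180500 ≈ 10.041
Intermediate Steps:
w = -3153/25 (w = (-59 - 66*(-1/75)) - 68 = (-59 + 22/25) - 68 = -1453/25 - 68 = -3153/25 ≈ -126.12)
U(z) = -3153/25
(((-34 + 88)*(-21 - 12))*118)/(-20936) + U(64)/40660 = (((-34 + 88)*(-21 - 12))*118)/(-20936) - 3153/25/40660 = ((54*(-33))*118)*(-1/20936) - 3153/25*1/40660 = -1782*118*(-1/20936) - 3153/1016500 = -210276*(-1/20936) - 3153/1016500 = 52569/5234 - 3153/1016500 = 26709942849/2660180500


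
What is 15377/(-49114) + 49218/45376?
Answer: 429886525/557149216 ≈ 0.77158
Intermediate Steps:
15377/(-49114) + 49218/45376 = 15377*(-1/49114) + 49218*(1/45376) = -15377/49114 + 24609/22688 = 429886525/557149216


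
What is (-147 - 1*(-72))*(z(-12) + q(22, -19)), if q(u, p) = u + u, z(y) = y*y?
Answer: -14100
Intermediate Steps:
z(y) = y²
q(u, p) = 2*u
(-147 - 1*(-72))*(z(-12) + q(22, -19)) = (-147 - 1*(-72))*((-12)² + 2*22) = (-147 + 72)*(144 + 44) = -75*188 = -14100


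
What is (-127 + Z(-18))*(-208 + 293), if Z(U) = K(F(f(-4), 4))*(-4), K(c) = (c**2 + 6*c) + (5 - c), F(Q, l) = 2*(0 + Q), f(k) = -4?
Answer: -20655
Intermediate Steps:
F(Q, l) = 2*Q
K(c) = 5 + c**2 + 5*c
Z(U) = -116 (Z(U) = (5 + (2*(-4))**2 + 5*(2*(-4)))*(-4) = (5 + (-8)**2 + 5*(-8))*(-4) = (5 + 64 - 40)*(-4) = 29*(-4) = -116)
(-127 + Z(-18))*(-208 + 293) = (-127 - 116)*(-208 + 293) = -243*85 = -20655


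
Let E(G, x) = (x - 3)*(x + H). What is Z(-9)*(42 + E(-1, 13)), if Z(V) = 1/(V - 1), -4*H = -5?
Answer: -369/20 ≈ -18.450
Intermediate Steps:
H = 5/4 (H = -1/4*(-5) = 5/4 ≈ 1.2500)
E(G, x) = (-3 + x)*(5/4 + x) (E(G, x) = (x - 3)*(x + 5/4) = (-3 + x)*(5/4 + x))
Z(V) = 1/(-1 + V)
Z(-9)*(42 + E(-1, 13)) = (42 + (-15/4 + 13**2 - 7/4*13))/(-1 - 9) = (42 + (-15/4 + 169 - 91/4))/(-10) = -(42 + 285/2)/10 = -1/10*369/2 = -369/20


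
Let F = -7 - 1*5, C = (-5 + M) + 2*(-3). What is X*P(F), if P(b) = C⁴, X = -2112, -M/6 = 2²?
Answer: -3169320000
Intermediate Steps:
M = -24 (M = -6*2² = -6*4 = -24)
C = -35 (C = (-5 - 24) + 2*(-3) = -29 - 6 = -35)
F = -12 (F = -7 - 5 = -12)
P(b) = 1500625 (P(b) = (-35)⁴ = 1500625)
X*P(F) = -2112*1500625 = -3169320000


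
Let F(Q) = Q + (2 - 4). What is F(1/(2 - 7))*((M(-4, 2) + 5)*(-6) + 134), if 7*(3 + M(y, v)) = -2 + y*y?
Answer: -242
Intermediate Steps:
M(y, v) = -23/7 + y²/7 (M(y, v) = -3 + (-2 + y*y)/7 = -3 + (-2 + y²)/7 = -3 + (-2/7 + y²/7) = -23/7 + y²/7)
F(Q) = -2 + Q (F(Q) = Q - 2 = -2 + Q)
F(1/(2 - 7))*((M(-4, 2) + 5)*(-6) + 134) = (-2 + 1/(2 - 7))*(((-23/7 + (⅐)*(-4)²) + 5)*(-6) + 134) = (-2 + 1/(-5))*(((-23/7 + (⅐)*16) + 5)*(-6) + 134) = (-2 - ⅕)*(((-23/7 + 16/7) + 5)*(-6) + 134) = -11*((-1 + 5)*(-6) + 134)/5 = -11*(4*(-6) + 134)/5 = -11*(-24 + 134)/5 = -11/5*110 = -242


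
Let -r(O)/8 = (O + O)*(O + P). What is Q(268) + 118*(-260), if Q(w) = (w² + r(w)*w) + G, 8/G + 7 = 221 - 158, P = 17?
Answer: -2292334071/7 ≈ -3.2748e+8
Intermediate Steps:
r(O) = -16*O*(17 + O) (r(O) = -8*(O + O)*(O + 17) = -8*2*O*(17 + O) = -16*O*(17 + O))
G = ⅐ (G = 8/(-7 + (221 - 158)) = 8/(-7 + 63) = 8/56 = 8*(1/56) = ⅐ ≈ 0.14286)
Q(w) = ⅐ + w² - 16*w²*(17 + w) (Q(w) = (w² + (-16*w*(17 + w))*w) + ⅐ = (w² - 16*w²*(17 + w)) + ⅐ = ⅐ + w² - 16*w²*(17 + w))
Q(268) + 118*(-260) = (⅐ - 271*268² - 16*268³) + 118*(-260) = (⅐ - 271*71824 - 16*19248832) - 30680 = (⅐ - 19464304 - 307981312) - 30680 = -2292119311/7 - 30680 = -2292334071/7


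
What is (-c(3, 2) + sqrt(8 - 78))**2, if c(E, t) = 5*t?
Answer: (10 - I*sqrt(70))**2 ≈ 30.0 - 167.33*I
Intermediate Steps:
(-c(3, 2) + sqrt(8 - 78))**2 = (-5*2 + sqrt(8 - 78))**2 = (-1*10 + sqrt(-70))**2 = (-10 + I*sqrt(70))**2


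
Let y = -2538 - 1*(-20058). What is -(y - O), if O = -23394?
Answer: -40914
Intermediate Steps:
y = 17520 (y = -2538 + 20058 = 17520)
-(y - O) = -(17520 - 1*(-23394)) = -(17520 + 23394) = -1*40914 = -40914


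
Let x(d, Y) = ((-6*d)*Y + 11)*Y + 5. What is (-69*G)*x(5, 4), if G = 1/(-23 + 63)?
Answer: 29739/40 ≈ 743.47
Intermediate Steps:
x(d, Y) = 5 + Y*(11 - 6*Y*d) (x(d, Y) = (-6*Y*d + 11)*Y + 5 = (11 - 6*Y*d)*Y + 5 = Y*(11 - 6*Y*d) + 5 = 5 + Y*(11 - 6*Y*d))
G = 1/40 ≈ 0.025000
(-69*G)*x(5, 4) = (-69*1/40)*(5 + 11*4 - 6*5*4²) = -69*(5 + 44 - 6*5*16)/40 = -69*(5 + 44 - 480)/40 = -69/40*(-431) = 29739/40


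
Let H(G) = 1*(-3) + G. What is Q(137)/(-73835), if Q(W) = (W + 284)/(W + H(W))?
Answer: -421/20009285 ≈ -2.1040e-5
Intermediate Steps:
H(G) = -3 + G
Q(W) = (284 + W)/(-3 + 2*W) (Q(W) = (W + 284)/(W + (-3 + W)) = (284 + W)/(-3 + 2*W))
Q(137)/(-73835) = ((284 + 137)/(-3 + 2*137))/(-73835) = (421/(-3 + 274))*(-1/73835) = (421/271)*(-1/73835) = -421/20009285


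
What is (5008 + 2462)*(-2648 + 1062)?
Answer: -11847420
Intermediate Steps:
(5008 + 2462)*(-2648 + 1062) = 7470*(-1586) = -11847420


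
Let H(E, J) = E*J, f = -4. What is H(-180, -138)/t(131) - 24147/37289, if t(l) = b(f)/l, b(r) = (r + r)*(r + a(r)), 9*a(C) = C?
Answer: 27301283775/298312 ≈ 91519.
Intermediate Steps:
a(C) = C/9
b(r) = 20*r²/9 (b(r) = (r + r)*(r + r/9) = (2*r)*(10*r/9) = 20*r²/9)
t(l) = 320/(9*l) (t(l) = ((20/9)*(-4)²)/l = ((20/9)*16)/l = 320/(9*l))
H(-180, -138)/t(131) - 24147/37289 = (-180*(-138))/(((320/9)/131)) - 24147/37289 = 24840/(((320/9)*(1/131))) - 24147*1/37289 = 24840/(320/1179) - 24147/37289 = 24840*(1179/320) - 24147/37289 = 732159/8 - 24147/37289 = 27301283775/298312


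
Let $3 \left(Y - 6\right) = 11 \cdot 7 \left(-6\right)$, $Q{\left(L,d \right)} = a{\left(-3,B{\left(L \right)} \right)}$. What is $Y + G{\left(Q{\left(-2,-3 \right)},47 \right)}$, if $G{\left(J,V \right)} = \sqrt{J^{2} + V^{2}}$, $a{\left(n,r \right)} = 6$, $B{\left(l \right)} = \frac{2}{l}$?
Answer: $-148 + \sqrt{2245} \approx -100.62$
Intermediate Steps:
$Q{\left(L,d \right)} = 6$
$Y = -148$ ($Y = 6 + \frac{11 \cdot 7 \left(-6\right)}{3} = 6 + \frac{77 \left(-6\right)}{3} = 6 + \frac{1}{3} \left(-462\right) = 6 - 154 = -148$)
$Y + G{\left(Q{\left(-2,-3 \right)},47 \right)} = -148 + \sqrt{6^{2} + 47^{2}} = -148 + \sqrt{36 + 2209} = -148 + \sqrt{2245}$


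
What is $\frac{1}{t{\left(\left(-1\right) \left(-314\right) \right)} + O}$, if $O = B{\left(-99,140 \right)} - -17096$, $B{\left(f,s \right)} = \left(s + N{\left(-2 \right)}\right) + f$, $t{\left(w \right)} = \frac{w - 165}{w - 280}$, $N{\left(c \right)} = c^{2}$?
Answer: $\frac{34}{582943} \approx 5.8325 \cdot 10^{-5}$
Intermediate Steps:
$t{\left(w \right)} = \frac{-165 + w}{-280 + w}$
$B{\left(f,s \right)} = 4 + f + s$ ($B{\left(f,s \right)} = \left(s + \left(-2\right)^{2}\right) + f = \left(s + 4\right) + f = \left(4 + s\right) + f = 4 + f + s$)
$O = 17141$ ($O = \left(4 - 99 + 140\right) - -17096 = 45 + 17096 = 17141$)
$\frac{1}{t{\left(\left(-1\right) \left(-314\right) \right)} + O} = \frac{1}{\frac{-165 - -314}{-280 - -314} + 17141} = \frac{1}{\frac{-165 + 314}{-280 + 314} + 17141} = \frac{1}{\frac{1}{34} \cdot 149 + 17141} = \frac{1}{\frac{149}{34} + 17141} = \frac{1}{\frac{582943}{34}} = \frac{34}{582943}$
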